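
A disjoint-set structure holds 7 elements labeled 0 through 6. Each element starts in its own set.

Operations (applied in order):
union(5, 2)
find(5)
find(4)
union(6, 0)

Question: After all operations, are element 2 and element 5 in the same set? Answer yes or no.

Answer: yes

Derivation:
Step 1: union(5, 2) -> merged; set of 5 now {2, 5}
Step 2: find(5) -> no change; set of 5 is {2, 5}
Step 3: find(4) -> no change; set of 4 is {4}
Step 4: union(6, 0) -> merged; set of 6 now {0, 6}
Set of 2: {2, 5}; 5 is a member.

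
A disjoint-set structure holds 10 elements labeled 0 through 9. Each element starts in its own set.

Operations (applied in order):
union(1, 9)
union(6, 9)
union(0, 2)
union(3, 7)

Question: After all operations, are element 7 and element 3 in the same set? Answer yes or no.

Answer: yes

Derivation:
Step 1: union(1, 9) -> merged; set of 1 now {1, 9}
Step 2: union(6, 9) -> merged; set of 6 now {1, 6, 9}
Step 3: union(0, 2) -> merged; set of 0 now {0, 2}
Step 4: union(3, 7) -> merged; set of 3 now {3, 7}
Set of 7: {3, 7}; 3 is a member.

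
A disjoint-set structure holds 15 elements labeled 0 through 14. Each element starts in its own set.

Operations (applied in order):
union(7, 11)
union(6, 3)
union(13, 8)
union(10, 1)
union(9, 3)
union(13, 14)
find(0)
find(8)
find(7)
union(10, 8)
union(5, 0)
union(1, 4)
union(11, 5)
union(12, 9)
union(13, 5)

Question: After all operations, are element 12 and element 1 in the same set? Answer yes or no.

Answer: no

Derivation:
Step 1: union(7, 11) -> merged; set of 7 now {7, 11}
Step 2: union(6, 3) -> merged; set of 6 now {3, 6}
Step 3: union(13, 8) -> merged; set of 13 now {8, 13}
Step 4: union(10, 1) -> merged; set of 10 now {1, 10}
Step 5: union(9, 3) -> merged; set of 9 now {3, 6, 9}
Step 6: union(13, 14) -> merged; set of 13 now {8, 13, 14}
Step 7: find(0) -> no change; set of 0 is {0}
Step 8: find(8) -> no change; set of 8 is {8, 13, 14}
Step 9: find(7) -> no change; set of 7 is {7, 11}
Step 10: union(10, 8) -> merged; set of 10 now {1, 8, 10, 13, 14}
Step 11: union(5, 0) -> merged; set of 5 now {0, 5}
Step 12: union(1, 4) -> merged; set of 1 now {1, 4, 8, 10, 13, 14}
Step 13: union(11, 5) -> merged; set of 11 now {0, 5, 7, 11}
Step 14: union(12, 9) -> merged; set of 12 now {3, 6, 9, 12}
Step 15: union(13, 5) -> merged; set of 13 now {0, 1, 4, 5, 7, 8, 10, 11, 13, 14}
Set of 12: {3, 6, 9, 12}; 1 is not a member.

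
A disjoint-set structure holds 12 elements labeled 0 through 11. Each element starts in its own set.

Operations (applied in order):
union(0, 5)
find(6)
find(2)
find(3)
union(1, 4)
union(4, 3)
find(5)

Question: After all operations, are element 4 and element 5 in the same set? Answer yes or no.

Step 1: union(0, 5) -> merged; set of 0 now {0, 5}
Step 2: find(6) -> no change; set of 6 is {6}
Step 3: find(2) -> no change; set of 2 is {2}
Step 4: find(3) -> no change; set of 3 is {3}
Step 5: union(1, 4) -> merged; set of 1 now {1, 4}
Step 6: union(4, 3) -> merged; set of 4 now {1, 3, 4}
Step 7: find(5) -> no change; set of 5 is {0, 5}
Set of 4: {1, 3, 4}; 5 is not a member.

Answer: no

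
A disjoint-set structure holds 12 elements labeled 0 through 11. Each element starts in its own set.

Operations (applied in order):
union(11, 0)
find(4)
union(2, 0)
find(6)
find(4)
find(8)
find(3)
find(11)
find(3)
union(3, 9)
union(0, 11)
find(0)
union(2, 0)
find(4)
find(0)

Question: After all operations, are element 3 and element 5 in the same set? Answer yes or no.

Answer: no

Derivation:
Step 1: union(11, 0) -> merged; set of 11 now {0, 11}
Step 2: find(4) -> no change; set of 4 is {4}
Step 3: union(2, 0) -> merged; set of 2 now {0, 2, 11}
Step 4: find(6) -> no change; set of 6 is {6}
Step 5: find(4) -> no change; set of 4 is {4}
Step 6: find(8) -> no change; set of 8 is {8}
Step 7: find(3) -> no change; set of 3 is {3}
Step 8: find(11) -> no change; set of 11 is {0, 2, 11}
Step 9: find(3) -> no change; set of 3 is {3}
Step 10: union(3, 9) -> merged; set of 3 now {3, 9}
Step 11: union(0, 11) -> already same set; set of 0 now {0, 2, 11}
Step 12: find(0) -> no change; set of 0 is {0, 2, 11}
Step 13: union(2, 0) -> already same set; set of 2 now {0, 2, 11}
Step 14: find(4) -> no change; set of 4 is {4}
Step 15: find(0) -> no change; set of 0 is {0, 2, 11}
Set of 3: {3, 9}; 5 is not a member.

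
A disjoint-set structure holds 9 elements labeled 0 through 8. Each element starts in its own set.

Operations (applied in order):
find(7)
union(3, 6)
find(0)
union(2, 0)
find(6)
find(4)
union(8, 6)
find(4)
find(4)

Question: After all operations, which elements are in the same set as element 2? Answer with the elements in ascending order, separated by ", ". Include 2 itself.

Answer: 0, 2

Derivation:
Step 1: find(7) -> no change; set of 7 is {7}
Step 2: union(3, 6) -> merged; set of 3 now {3, 6}
Step 3: find(0) -> no change; set of 0 is {0}
Step 4: union(2, 0) -> merged; set of 2 now {0, 2}
Step 5: find(6) -> no change; set of 6 is {3, 6}
Step 6: find(4) -> no change; set of 4 is {4}
Step 7: union(8, 6) -> merged; set of 8 now {3, 6, 8}
Step 8: find(4) -> no change; set of 4 is {4}
Step 9: find(4) -> no change; set of 4 is {4}
Component of 2: {0, 2}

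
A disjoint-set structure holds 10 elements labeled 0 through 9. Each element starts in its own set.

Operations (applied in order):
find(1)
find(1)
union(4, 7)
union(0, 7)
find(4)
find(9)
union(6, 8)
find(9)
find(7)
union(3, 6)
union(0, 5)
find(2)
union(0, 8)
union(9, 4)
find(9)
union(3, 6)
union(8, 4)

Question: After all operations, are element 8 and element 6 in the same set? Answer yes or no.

Answer: yes

Derivation:
Step 1: find(1) -> no change; set of 1 is {1}
Step 2: find(1) -> no change; set of 1 is {1}
Step 3: union(4, 7) -> merged; set of 4 now {4, 7}
Step 4: union(0, 7) -> merged; set of 0 now {0, 4, 7}
Step 5: find(4) -> no change; set of 4 is {0, 4, 7}
Step 6: find(9) -> no change; set of 9 is {9}
Step 7: union(6, 8) -> merged; set of 6 now {6, 8}
Step 8: find(9) -> no change; set of 9 is {9}
Step 9: find(7) -> no change; set of 7 is {0, 4, 7}
Step 10: union(3, 6) -> merged; set of 3 now {3, 6, 8}
Step 11: union(0, 5) -> merged; set of 0 now {0, 4, 5, 7}
Step 12: find(2) -> no change; set of 2 is {2}
Step 13: union(0, 8) -> merged; set of 0 now {0, 3, 4, 5, 6, 7, 8}
Step 14: union(9, 4) -> merged; set of 9 now {0, 3, 4, 5, 6, 7, 8, 9}
Step 15: find(9) -> no change; set of 9 is {0, 3, 4, 5, 6, 7, 8, 9}
Step 16: union(3, 6) -> already same set; set of 3 now {0, 3, 4, 5, 6, 7, 8, 9}
Step 17: union(8, 4) -> already same set; set of 8 now {0, 3, 4, 5, 6, 7, 8, 9}
Set of 8: {0, 3, 4, 5, 6, 7, 8, 9}; 6 is a member.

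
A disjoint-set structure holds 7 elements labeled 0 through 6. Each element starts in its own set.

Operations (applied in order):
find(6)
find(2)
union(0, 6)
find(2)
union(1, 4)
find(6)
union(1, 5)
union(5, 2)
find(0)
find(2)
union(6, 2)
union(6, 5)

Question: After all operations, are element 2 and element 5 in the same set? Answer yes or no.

Answer: yes

Derivation:
Step 1: find(6) -> no change; set of 6 is {6}
Step 2: find(2) -> no change; set of 2 is {2}
Step 3: union(0, 6) -> merged; set of 0 now {0, 6}
Step 4: find(2) -> no change; set of 2 is {2}
Step 5: union(1, 4) -> merged; set of 1 now {1, 4}
Step 6: find(6) -> no change; set of 6 is {0, 6}
Step 7: union(1, 5) -> merged; set of 1 now {1, 4, 5}
Step 8: union(5, 2) -> merged; set of 5 now {1, 2, 4, 5}
Step 9: find(0) -> no change; set of 0 is {0, 6}
Step 10: find(2) -> no change; set of 2 is {1, 2, 4, 5}
Step 11: union(6, 2) -> merged; set of 6 now {0, 1, 2, 4, 5, 6}
Step 12: union(6, 5) -> already same set; set of 6 now {0, 1, 2, 4, 5, 6}
Set of 2: {0, 1, 2, 4, 5, 6}; 5 is a member.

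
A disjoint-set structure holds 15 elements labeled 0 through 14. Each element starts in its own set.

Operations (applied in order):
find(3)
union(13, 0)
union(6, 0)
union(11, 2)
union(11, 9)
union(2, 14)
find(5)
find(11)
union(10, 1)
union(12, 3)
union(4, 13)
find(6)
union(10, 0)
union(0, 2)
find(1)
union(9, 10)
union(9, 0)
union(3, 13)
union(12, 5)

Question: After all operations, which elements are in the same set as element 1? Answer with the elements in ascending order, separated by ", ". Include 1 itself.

Answer: 0, 1, 2, 3, 4, 5, 6, 9, 10, 11, 12, 13, 14

Derivation:
Step 1: find(3) -> no change; set of 3 is {3}
Step 2: union(13, 0) -> merged; set of 13 now {0, 13}
Step 3: union(6, 0) -> merged; set of 6 now {0, 6, 13}
Step 4: union(11, 2) -> merged; set of 11 now {2, 11}
Step 5: union(11, 9) -> merged; set of 11 now {2, 9, 11}
Step 6: union(2, 14) -> merged; set of 2 now {2, 9, 11, 14}
Step 7: find(5) -> no change; set of 5 is {5}
Step 8: find(11) -> no change; set of 11 is {2, 9, 11, 14}
Step 9: union(10, 1) -> merged; set of 10 now {1, 10}
Step 10: union(12, 3) -> merged; set of 12 now {3, 12}
Step 11: union(4, 13) -> merged; set of 4 now {0, 4, 6, 13}
Step 12: find(6) -> no change; set of 6 is {0, 4, 6, 13}
Step 13: union(10, 0) -> merged; set of 10 now {0, 1, 4, 6, 10, 13}
Step 14: union(0, 2) -> merged; set of 0 now {0, 1, 2, 4, 6, 9, 10, 11, 13, 14}
Step 15: find(1) -> no change; set of 1 is {0, 1, 2, 4, 6, 9, 10, 11, 13, 14}
Step 16: union(9, 10) -> already same set; set of 9 now {0, 1, 2, 4, 6, 9, 10, 11, 13, 14}
Step 17: union(9, 0) -> already same set; set of 9 now {0, 1, 2, 4, 6, 9, 10, 11, 13, 14}
Step 18: union(3, 13) -> merged; set of 3 now {0, 1, 2, 3, 4, 6, 9, 10, 11, 12, 13, 14}
Step 19: union(12, 5) -> merged; set of 12 now {0, 1, 2, 3, 4, 5, 6, 9, 10, 11, 12, 13, 14}
Component of 1: {0, 1, 2, 3, 4, 5, 6, 9, 10, 11, 12, 13, 14}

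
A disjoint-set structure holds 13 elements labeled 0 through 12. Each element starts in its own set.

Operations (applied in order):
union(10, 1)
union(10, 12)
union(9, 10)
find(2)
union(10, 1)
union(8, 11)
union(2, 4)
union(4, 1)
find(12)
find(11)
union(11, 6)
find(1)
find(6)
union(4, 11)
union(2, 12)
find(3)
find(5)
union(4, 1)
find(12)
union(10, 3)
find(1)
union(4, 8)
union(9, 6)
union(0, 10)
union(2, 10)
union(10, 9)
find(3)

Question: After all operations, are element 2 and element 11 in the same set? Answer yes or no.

Step 1: union(10, 1) -> merged; set of 10 now {1, 10}
Step 2: union(10, 12) -> merged; set of 10 now {1, 10, 12}
Step 3: union(9, 10) -> merged; set of 9 now {1, 9, 10, 12}
Step 4: find(2) -> no change; set of 2 is {2}
Step 5: union(10, 1) -> already same set; set of 10 now {1, 9, 10, 12}
Step 6: union(8, 11) -> merged; set of 8 now {8, 11}
Step 7: union(2, 4) -> merged; set of 2 now {2, 4}
Step 8: union(4, 1) -> merged; set of 4 now {1, 2, 4, 9, 10, 12}
Step 9: find(12) -> no change; set of 12 is {1, 2, 4, 9, 10, 12}
Step 10: find(11) -> no change; set of 11 is {8, 11}
Step 11: union(11, 6) -> merged; set of 11 now {6, 8, 11}
Step 12: find(1) -> no change; set of 1 is {1, 2, 4, 9, 10, 12}
Step 13: find(6) -> no change; set of 6 is {6, 8, 11}
Step 14: union(4, 11) -> merged; set of 4 now {1, 2, 4, 6, 8, 9, 10, 11, 12}
Step 15: union(2, 12) -> already same set; set of 2 now {1, 2, 4, 6, 8, 9, 10, 11, 12}
Step 16: find(3) -> no change; set of 3 is {3}
Step 17: find(5) -> no change; set of 5 is {5}
Step 18: union(4, 1) -> already same set; set of 4 now {1, 2, 4, 6, 8, 9, 10, 11, 12}
Step 19: find(12) -> no change; set of 12 is {1, 2, 4, 6, 8, 9, 10, 11, 12}
Step 20: union(10, 3) -> merged; set of 10 now {1, 2, 3, 4, 6, 8, 9, 10, 11, 12}
Step 21: find(1) -> no change; set of 1 is {1, 2, 3, 4, 6, 8, 9, 10, 11, 12}
Step 22: union(4, 8) -> already same set; set of 4 now {1, 2, 3, 4, 6, 8, 9, 10, 11, 12}
Step 23: union(9, 6) -> already same set; set of 9 now {1, 2, 3, 4, 6, 8, 9, 10, 11, 12}
Step 24: union(0, 10) -> merged; set of 0 now {0, 1, 2, 3, 4, 6, 8, 9, 10, 11, 12}
Step 25: union(2, 10) -> already same set; set of 2 now {0, 1, 2, 3, 4, 6, 8, 9, 10, 11, 12}
Step 26: union(10, 9) -> already same set; set of 10 now {0, 1, 2, 3, 4, 6, 8, 9, 10, 11, 12}
Step 27: find(3) -> no change; set of 3 is {0, 1, 2, 3, 4, 6, 8, 9, 10, 11, 12}
Set of 2: {0, 1, 2, 3, 4, 6, 8, 9, 10, 11, 12}; 11 is a member.

Answer: yes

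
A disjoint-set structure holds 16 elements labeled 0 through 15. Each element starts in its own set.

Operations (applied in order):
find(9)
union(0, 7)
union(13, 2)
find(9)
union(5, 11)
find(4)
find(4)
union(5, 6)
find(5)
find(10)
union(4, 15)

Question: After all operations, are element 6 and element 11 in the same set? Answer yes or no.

Step 1: find(9) -> no change; set of 9 is {9}
Step 2: union(0, 7) -> merged; set of 0 now {0, 7}
Step 3: union(13, 2) -> merged; set of 13 now {2, 13}
Step 4: find(9) -> no change; set of 9 is {9}
Step 5: union(5, 11) -> merged; set of 5 now {5, 11}
Step 6: find(4) -> no change; set of 4 is {4}
Step 7: find(4) -> no change; set of 4 is {4}
Step 8: union(5, 6) -> merged; set of 5 now {5, 6, 11}
Step 9: find(5) -> no change; set of 5 is {5, 6, 11}
Step 10: find(10) -> no change; set of 10 is {10}
Step 11: union(4, 15) -> merged; set of 4 now {4, 15}
Set of 6: {5, 6, 11}; 11 is a member.

Answer: yes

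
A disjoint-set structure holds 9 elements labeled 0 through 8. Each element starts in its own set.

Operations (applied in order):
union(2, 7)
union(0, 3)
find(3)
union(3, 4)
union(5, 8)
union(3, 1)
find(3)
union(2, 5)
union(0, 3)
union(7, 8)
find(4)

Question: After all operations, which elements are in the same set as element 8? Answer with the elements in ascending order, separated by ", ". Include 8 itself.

Answer: 2, 5, 7, 8

Derivation:
Step 1: union(2, 7) -> merged; set of 2 now {2, 7}
Step 2: union(0, 3) -> merged; set of 0 now {0, 3}
Step 3: find(3) -> no change; set of 3 is {0, 3}
Step 4: union(3, 4) -> merged; set of 3 now {0, 3, 4}
Step 5: union(5, 8) -> merged; set of 5 now {5, 8}
Step 6: union(3, 1) -> merged; set of 3 now {0, 1, 3, 4}
Step 7: find(3) -> no change; set of 3 is {0, 1, 3, 4}
Step 8: union(2, 5) -> merged; set of 2 now {2, 5, 7, 8}
Step 9: union(0, 3) -> already same set; set of 0 now {0, 1, 3, 4}
Step 10: union(7, 8) -> already same set; set of 7 now {2, 5, 7, 8}
Step 11: find(4) -> no change; set of 4 is {0, 1, 3, 4}
Component of 8: {2, 5, 7, 8}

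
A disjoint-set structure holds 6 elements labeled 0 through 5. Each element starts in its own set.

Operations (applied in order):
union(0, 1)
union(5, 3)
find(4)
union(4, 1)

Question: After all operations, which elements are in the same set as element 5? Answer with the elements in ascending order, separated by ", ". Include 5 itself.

Step 1: union(0, 1) -> merged; set of 0 now {0, 1}
Step 2: union(5, 3) -> merged; set of 5 now {3, 5}
Step 3: find(4) -> no change; set of 4 is {4}
Step 4: union(4, 1) -> merged; set of 4 now {0, 1, 4}
Component of 5: {3, 5}

Answer: 3, 5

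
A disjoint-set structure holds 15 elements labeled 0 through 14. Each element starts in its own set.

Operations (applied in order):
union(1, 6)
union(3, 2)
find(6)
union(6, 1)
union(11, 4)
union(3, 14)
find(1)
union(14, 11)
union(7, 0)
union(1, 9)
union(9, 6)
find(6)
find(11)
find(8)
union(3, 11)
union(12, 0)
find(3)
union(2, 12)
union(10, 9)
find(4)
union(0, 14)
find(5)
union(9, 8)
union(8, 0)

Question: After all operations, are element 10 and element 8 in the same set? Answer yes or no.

Step 1: union(1, 6) -> merged; set of 1 now {1, 6}
Step 2: union(3, 2) -> merged; set of 3 now {2, 3}
Step 3: find(6) -> no change; set of 6 is {1, 6}
Step 4: union(6, 1) -> already same set; set of 6 now {1, 6}
Step 5: union(11, 4) -> merged; set of 11 now {4, 11}
Step 6: union(3, 14) -> merged; set of 3 now {2, 3, 14}
Step 7: find(1) -> no change; set of 1 is {1, 6}
Step 8: union(14, 11) -> merged; set of 14 now {2, 3, 4, 11, 14}
Step 9: union(7, 0) -> merged; set of 7 now {0, 7}
Step 10: union(1, 9) -> merged; set of 1 now {1, 6, 9}
Step 11: union(9, 6) -> already same set; set of 9 now {1, 6, 9}
Step 12: find(6) -> no change; set of 6 is {1, 6, 9}
Step 13: find(11) -> no change; set of 11 is {2, 3, 4, 11, 14}
Step 14: find(8) -> no change; set of 8 is {8}
Step 15: union(3, 11) -> already same set; set of 3 now {2, 3, 4, 11, 14}
Step 16: union(12, 0) -> merged; set of 12 now {0, 7, 12}
Step 17: find(3) -> no change; set of 3 is {2, 3, 4, 11, 14}
Step 18: union(2, 12) -> merged; set of 2 now {0, 2, 3, 4, 7, 11, 12, 14}
Step 19: union(10, 9) -> merged; set of 10 now {1, 6, 9, 10}
Step 20: find(4) -> no change; set of 4 is {0, 2, 3, 4, 7, 11, 12, 14}
Step 21: union(0, 14) -> already same set; set of 0 now {0, 2, 3, 4, 7, 11, 12, 14}
Step 22: find(5) -> no change; set of 5 is {5}
Step 23: union(9, 8) -> merged; set of 9 now {1, 6, 8, 9, 10}
Step 24: union(8, 0) -> merged; set of 8 now {0, 1, 2, 3, 4, 6, 7, 8, 9, 10, 11, 12, 14}
Set of 10: {0, 1, 2, 3, 4, 6, 7, 8, 9, 10, 11, 12, 14}; 8 is a member.

Answer: yes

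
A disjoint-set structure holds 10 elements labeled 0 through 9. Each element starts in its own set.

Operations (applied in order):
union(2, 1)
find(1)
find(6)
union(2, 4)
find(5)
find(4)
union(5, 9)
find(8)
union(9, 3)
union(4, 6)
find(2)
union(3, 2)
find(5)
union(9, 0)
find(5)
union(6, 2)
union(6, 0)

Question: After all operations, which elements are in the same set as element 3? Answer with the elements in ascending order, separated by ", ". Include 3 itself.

Answer: 0, 1, 2, 3, 4, 5, 6, 9

Derivation:
Step 1: union(2, 1) -> merged; set of 2 now {1, 2}
Step 2: find(1) -> no change; set of 1 is {1, 2}
Step 3: find(6) -> no change; set of 6 is {6}
Step 4: union(2, 4) -> merged; set of 2 now {1, 2, 4}
Step 5: find(5) -> no change; set of 5 is {5}
Step 6: find(4) -> no change; set of 4 is {1, 2, 4}
Step 7: union(5, 9) -> merged; set of 5 now {5, 9}
Step 8: find(8) -> no change; set of 8 is {8}
Step 9: union(9, 3) -> merged; set of 9 now {3, 5, 9}
Step 10: union(4, 6) -> merged; set of 4 now {1, 2, 4, 6}
Step 11: find(2) -> no change; set of 2 is {1, 2, 4, 6}
Step 12: union(3, 2) -> merged; set of 3 now {1, 2, 3, 4, 5, 6, 9}
Step 13: find(5) -> no change; set of 5 is {1, 2, 3, 4, 5, 6, 9}
Step 14: union(9, 0) -> merged; set of 9 now {0, 1, 2, 3, 4, 5, 6, 9}
Step 15: find(5) -> no change; set of 5 is {0, 1, 2, 3, 4, 5, 6, 9}
Step 16: union(6, 2) -> already same set; set of 6 now {0, 1, 2, 3, 4, 5, 6, 9}
Step 17: union(6, 0) -> already same set; set of 6 now {0, 1, 2, 3, 4, 5, 6, 9}
Component of 3: {0, 1, 2, 3, 4, 5, 6, 9}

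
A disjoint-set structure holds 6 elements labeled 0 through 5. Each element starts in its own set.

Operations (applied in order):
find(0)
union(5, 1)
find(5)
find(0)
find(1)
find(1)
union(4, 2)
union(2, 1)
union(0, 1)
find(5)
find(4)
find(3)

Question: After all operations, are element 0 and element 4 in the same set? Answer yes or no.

Step 1: find(0) -> no change; set of 0 is {0}
Step 2: union(5, 1) -> merged; set of 5 now {1, 5}
Step 3: find(5) -> no change; set of 5 is {1, 5}
Step 4: find(0) -> no change; set of 0 is {0}
Step 5: find(1) -> no change; set of 1 is {1, 5}
Step 6: find(1) -> no change; set of 1 is {1, 5}
Step 7: union(4, 2) -> merged; set of 4 now {2, 4}
Step 8: union(2, 1) -> merged; set of 2 now {1, 2, 4, 5}
Step 9: union(0, 1) -> merged; set of 0 now {0, 1, 2, 4, 5}
Step 10: find(5) -> no change; set of 5 is {0, 1, 2, 4, 5}
Step 11: find(4) -> no change; set of 4 is {0, 1, 2, 4, 5}
Step 12: find(3) -> no change; set of 3 is {3}
Set of 0: {0, 1, 2, 4, 5}; 4 is a member.

Answer: yes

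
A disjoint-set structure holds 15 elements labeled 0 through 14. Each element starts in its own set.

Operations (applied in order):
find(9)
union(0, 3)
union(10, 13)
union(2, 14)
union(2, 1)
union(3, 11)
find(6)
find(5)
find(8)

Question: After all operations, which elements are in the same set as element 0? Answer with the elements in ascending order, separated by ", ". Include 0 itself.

Step 1: find(9) -> no change; set of 9 is {9}
Step 2: union(0, 3) -> merged; set of 0 now {0, 3}
Step 3: union(10, 13) -> merged; set of 10 now {10, 13}
Step 4: union(2, 14) -> merged; set of 2 now {2, 14}
Step 5: union(2, 1) -> merged; set of 2 now {1, 2, 14}
Step 6: union(3, 11) -> merged; set of 3 now {0, 3, 11}
Step 7: find(6) -> no change; set of 6 is {6}
Step 8: find(5) -> no change; set of 5 is {5}
Step 9: find(8) -> no change; set of 8 is {8}
Component of 0: {0, 3, 11}

Answer: 0, 3, 11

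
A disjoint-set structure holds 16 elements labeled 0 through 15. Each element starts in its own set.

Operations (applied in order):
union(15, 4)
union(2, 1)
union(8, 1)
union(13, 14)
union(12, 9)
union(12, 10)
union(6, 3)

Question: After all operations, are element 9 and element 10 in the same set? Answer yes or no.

Step 1: union(15, 4) -> merged; set of 15 now {4, 15}
Step 2: union(2, 1) -> merged; set of 2 now {1, 2}
Step 3: union(8, 1) -> merged; set of 8 now {1, 2, 8}
Step 4: union(13, 14) -> merged; set of 13 now {13, 14}
Step 5: union(12, 9) -> merged; set of 12 now {9, 12}
Step 6: union(12, 10) -> merged; set of 12 now {9, 10, 12}
Step 7: union(6, 3) -> merged; set of 6 now {3, 6}
Set of 9: {9, 10, 12}; 10 is a member.

Answer: yes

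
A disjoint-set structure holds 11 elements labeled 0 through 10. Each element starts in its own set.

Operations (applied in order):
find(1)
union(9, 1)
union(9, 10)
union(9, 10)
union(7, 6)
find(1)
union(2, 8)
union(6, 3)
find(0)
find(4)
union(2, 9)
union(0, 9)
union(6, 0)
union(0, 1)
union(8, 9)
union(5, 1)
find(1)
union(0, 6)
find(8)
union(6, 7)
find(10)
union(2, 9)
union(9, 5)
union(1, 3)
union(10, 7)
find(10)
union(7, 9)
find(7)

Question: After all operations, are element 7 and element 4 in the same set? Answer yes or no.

Answer: no

Derivation:
Step 1: find(1) -> no change; set of 1 is {1}
Step 2: union(9, 1) -> merged; set of 9 now {1, 9}
Step 3: union(9, 10) -> merged; set of 9 now {1, 9, 10}
Step 4: union(9, 10) -> already same set; set of 9 now {1, 9, 10}
Step 5: union(7, 6) -> merged; set of 7 now {6, 7}
Step 6: find(1) -> no change; set of 1 is {1, 9, 10}
Step 7: union(2, 8) -> merged; set of 2 now {2, 8}
Step 8: union(6, 3) -> merged; set of 6 now {3, 6, 7}
Step 9: find(0) -> no change; set of 0 is {0}
Step 10: find(4) -> no change; set of 4 is {4}
Step 11: union(2, 9) -> merged; set of 2 now {1, 2, 8, 9, 10}
Step 12: union(0, 9) -> merged; set of 0 now {0, 1, 2, 8, 9, 10}
Step 13: union(6, 0) -> merged; set of 6 now {0, 1, 2, 3, 6, 7, 8, 9, 10}
Step 14: union(0, 1) -> already same set; set of 0 now {0, 1, 2, 3, 6, 7, 8, 9, 10}
Step 15: union(8, 9) -> already same set; set of 8 now {0, 1, 2, 3, 6, 7, 8, 9, 10}
Step 16: union(5, 1) -> merged; set of 5 now {0, 1, 2, 3, 5, 6, 7, 8, 9, 10}
Step 17: find(1) -> no change; set of 1 is {0, 1, 2, 3, 5, 6, 7, 8, 9, 10}
Step 18: union(0, 6) -> already same set; set of 0 now {0, 1, 2, 3, 5, 6, 7, 8, 9, 10}
Step 19: find(8) -> no change; set of 8 is {0, 1, 2, 3, 5, 6, 7, 8, 9, 10}
Step 20: union(6, 7) -> already same set; set of 6 now {0, 1, 2, 3, 5, 6, 7, 8, 9, 10}
Step 21: find(10) -> no change; set of 10 is {0, 1, 2, 3, 5, 6, 7, 8, 9, 10}
Step 22: union(2, 9) -> already same set; set of 2 now {0, 1, 2, 3, 5, 6, 7, 8, 9, 10}
Step 23: union(9, 5) -> already same set; set of 9 now {0, 1, 2, 3, 5, 6, 7, 8, 9, 10}
Step 24: union(1, 3) -> already same set; set of 1 now {0, 1, 2, 3, 5, 6, 7, 8, 9, 10}
Step 25: union(10, 7) -> already same set; set of 10 now {0, 1, 2, 3, 5, 6, 7, 8, 9, 10}
Step 26: find(10) -> no change; set of 10 is {0, 1, 2, 3, 5, 6, 7, 8, 9, 10}
Step 27: union(7, 9) -> already same set; set of 7 now {0, 1, 2, 3, 5, 6, 7, 8, 9, 10}
Step 28: find(7) -> no change; set of 7 is {0, 1, 2, 3, 5, 6, 7, 8, 9, 10}
Set of 7: {0, 1, 2, 3, 5, 6, 7, 8, 9, 10}; 4 is not a member.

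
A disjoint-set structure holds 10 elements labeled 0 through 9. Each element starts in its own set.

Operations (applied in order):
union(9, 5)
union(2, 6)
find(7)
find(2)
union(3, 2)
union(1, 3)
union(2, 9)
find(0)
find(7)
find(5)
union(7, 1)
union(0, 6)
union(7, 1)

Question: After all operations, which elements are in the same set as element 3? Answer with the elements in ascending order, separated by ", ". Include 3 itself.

Step 1: union(9, 5) -> merged; set of 9 now {5, 9}
Step 2: union(2, 6) -> merged; set of 2 now {2, 6}
Step 3: find(7) -> no change; set of 7 is {7}
Step 4: find(2) -> no change; set of 2 is {2, 6}
Step 5: union(3, 2) -> merged; set of 3 now {2, 3, 6}
Step 6: union(1, 3) -> merged; set of 1 now {1, 2, 3, 6}
Step 7: union(2, 9) -> merged; set of 2 now {1, 2, 3, 5, 6, 9}
Step 8: find(0) -> no change; set of 0 is {0}
Step 9: find(7) -> no change; set of 7 is {7}
Step 10: find(5) -> no change; set of 5 is {1, 2, 3, 5, 6, 9}
Step 11: union(7, 1) -> merged; set of 7 now {1, 2, 3, 5, 6, 7, 9}
Step 12: union(0, 6) -> merged; set of 0 now {0, 1, 2, 3, 5, 6, 7, 9}
Step 13: union(7, 1) -> already same set; set of 7 now {0, 1, 2, 3, 5, 6, 7, 9}
Component of 3: {0, 1, 2, 3, 5, 6, 7, 9}

Answer: 0, 1, 2, 3, 5, 6, 7, 9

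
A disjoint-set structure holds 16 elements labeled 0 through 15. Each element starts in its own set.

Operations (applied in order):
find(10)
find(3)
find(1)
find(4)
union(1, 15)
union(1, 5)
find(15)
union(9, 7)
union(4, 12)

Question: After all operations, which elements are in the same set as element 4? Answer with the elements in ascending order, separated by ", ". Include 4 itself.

Step 1: find(10) -> no change; set of 10 is {10}
Step 2: find(3) -> no change; set of 3 is {3}
Step 3: find(1) -> no change; set of 1 is {1}
Step 4: find(4) -> no change; set of 4 is {4}
Step 5: union(1, 15) -> merged; set of 1 now {1, 15}
Step 6: union(1, 5) -> merged; set of 1 now {1, 5, 15}
Step 7: find(15) -> no change; set of 15 is {1, 5, 15}
Step 8: union(9, 7) -> merged; set of 9 now {7, 9}
Step 9: union(4, 12) -> merged; set of 4 now {4, 12}
Component of 4: {4, 12}

Answer: 4, 12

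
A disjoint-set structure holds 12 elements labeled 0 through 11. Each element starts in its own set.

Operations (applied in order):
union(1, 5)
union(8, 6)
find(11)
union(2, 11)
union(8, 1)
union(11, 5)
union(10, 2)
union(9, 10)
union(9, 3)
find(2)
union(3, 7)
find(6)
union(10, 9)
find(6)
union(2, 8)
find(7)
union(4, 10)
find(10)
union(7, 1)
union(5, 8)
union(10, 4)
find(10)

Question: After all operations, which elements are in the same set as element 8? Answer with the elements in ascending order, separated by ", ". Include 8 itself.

Answer: 1, 2, 3, 4, 5, 6, 7, 8, 9, 10, 11

Derivation:
Step 1: union(1, 5) -> merged; set of 1 now {1, 5}
Step 2: union(8, 6) -> merged; set of 8 now {6, 8}
Step 3: find(11) -> no change; set of 11 is {11}
Step 4: union(2, 11) -> merged; set of 2 now {2, 11}
Step 5: union(8, 1) -> merged; set of 8 now {1, 5, 6, 8}
Step 6: union(11, 5) -> merged; set of 11 now {1, 2, 5, 6, 8, 11}
Step 7: union(10, 2) -> merged; set of 10 now {1, 2, 5, 6, 8, 10, 11}
Step 8: union(9, 10) -> merged; set of 9 now {1, 2, 5, 6, 8, 9, 10, 11}
Step 9: union(9, 3) -> merged; set of 9 now {1, 2, 3, 5, 6, 8, 9, 10, 11}
Step 10: find(2) -> no change; set of 2 is {1, 2, 3, 5, 6, 8, 9, 10, 11}
Step 11: union(3, 7) -> merged; set of 3 now {1, 2, 3, 5, 6, 7, 8, 9, 10, 11}
Step 12: find(6) -> no change; set of 6 is {1, 2, 3, 5, 6, 7, 8, 9, 10, 11}
Step 13: union(10, 9) -> already same set; set of 10 now {1, 2, 3, 5, 6, 7, 8, 9, 10, 11}
Step 14: find(6) -> no change; set of 6 is {1, 2, 3, 5, 6, 7, 8, 9, 10, 11}
Step 15: union(2, 8) -> already same set; set of 2 now {1, 2, 3, 5, 6, 7, 8, 9, 10, 11}
Step 16: find(7) -> no change; set of 7 is {1, 2, 3, 5, 6, 7, 8, 9, 10, 11}
Step 17: union(4, 10) -> merged; set of 4 now {1, 2, 3, 4, 5, 6, 7, 8, 9, 10, 11}
Step 18: find(10) -> no change; set of 10 is {1, 2, 3, 4, 5, 6, 7, 8, 9, 10, 11}
Step 19: union(7, 1) -> already same set; set of 7 now {1, 2, 3, 4, 5, 6, 7, 8, 9, 10, 11}
Step 20: union(5, 8) -> already same set; set of 5 now {1, 2, 3, 4, 5, 6, 7, 8, 9, 10, 11}
Step 21: union(10, 4) -> already same set; set of 10 now {1, 2, 3, 4, 5, 6, 7, 8, 9, 10, 11}
Step 22: find(10) -> no change; set of 10 is {1, 2, 3, 4, 5, 6, 7, 8, 9, 10, 11}
Component of 8: {1, 2, 3, 4, 5, 6, 7, 8, 9, 10, 11}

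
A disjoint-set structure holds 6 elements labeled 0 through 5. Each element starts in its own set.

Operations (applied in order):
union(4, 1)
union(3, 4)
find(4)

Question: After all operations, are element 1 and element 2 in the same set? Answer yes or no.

Answer: no

Derivation:
Step 1: union(4, 1) -> merged; set of 4 now {1, 4}
Step 2: union(3, 4) -> merged; set of 3 now {1, 3, 4}
Step 3: find(4) -> no change; set of 4 is {1, 3, 4}
Set of 1: {1, 3, 4}; 2 is not a member.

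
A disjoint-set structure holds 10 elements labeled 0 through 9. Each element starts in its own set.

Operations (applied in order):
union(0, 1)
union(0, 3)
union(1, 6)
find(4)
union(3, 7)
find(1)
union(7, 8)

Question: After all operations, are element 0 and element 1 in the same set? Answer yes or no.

Step 1: union(0, 1) -> merged; set of 0 now {0, 1}
Step 2: union(0, 3) -> merged; set of 0 now {0, 1, 3}
Step 3: union(1, 6) -> merged; set of 1 now {0, 1, 3, 6}
Step 4: find(4) -> no change; set of 4 is {4}
Step 5: union(3, 7) -> merged; set of 3 now {0, 1, 3, 6, 7}
Step 6: find(1) -> no change; set of 1 is {0, 1, 3, 6, 7}
Step 7: union(7, 8) -> merged; set of 7 now {0, 1, 3, 6, 7, 8}
Set of 0: {0, 1, 3, 6, 7, 8}; 1 is a member.

Answer: yes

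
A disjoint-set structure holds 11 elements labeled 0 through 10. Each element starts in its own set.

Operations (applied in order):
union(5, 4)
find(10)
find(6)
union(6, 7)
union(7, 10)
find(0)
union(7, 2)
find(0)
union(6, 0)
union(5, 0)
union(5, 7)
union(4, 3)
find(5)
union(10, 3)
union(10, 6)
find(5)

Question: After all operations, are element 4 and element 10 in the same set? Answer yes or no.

Step 1: union(5, 4) -> merged; set of 5 now {4, 5}
Step 2: find(10) -> no change; set of 10 is {10}
Step 3: find(6) -> no change; set of 6 is {6}
Step 4: union(6, 7) -> merged; set of 6 now {6, 7}
Step 5: union(7, 10) -> merged; set of 7 now {6, 7, 10}
Step 6: find(0) -> no change; set of 0 is {0}
Step 7: union(7, 2) -> merged; set of 7 now {2, 6, 7, 10}
Step 8: find(0) -> no change; set of 0 is {0}
Step 9: union(6, 0) -> merged; set of 6 now {0, 2, 6, 7, 10}
Step 10: union(5, 0) -> merged; set of 5 now {0, 2, 4, 5, 6, 7, 10}
Step 11: union(5, 7) -> already same set; set of 5 now {0, 2, 4, 5, 6, 7, 10}
Step 12: union(4, 3) -> merged; set of 4 now {0, 2, 3, 4, 5, 6, 7, 10}
Step 13: find(5) -> no change; set of 5 is {0, 2, 3, 4, 5, 6, 7, 10}
Step 14: union(10, 3) -> already same set; set of 10 now {0, 2, 3, 4, 5, 6, 7, 10}
Step 15: union(10, 6) -> already same set; set of 10 now {0, 2, 3, 4, 5, 6, 7, 10}
Step 16: find(5) -> no change; set of 5 is {0, 2, 3, 4, 5, 6, 7, 10}
Set of 4: {0, 2, 3, 4, 5, 6, 7, 10}; 10 is a member.

Answer: yes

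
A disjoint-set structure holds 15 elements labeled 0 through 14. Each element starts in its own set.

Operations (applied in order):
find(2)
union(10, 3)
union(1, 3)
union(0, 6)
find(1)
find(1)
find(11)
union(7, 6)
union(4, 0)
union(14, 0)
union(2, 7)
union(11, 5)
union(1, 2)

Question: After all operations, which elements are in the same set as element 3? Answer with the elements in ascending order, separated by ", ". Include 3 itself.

Step 1: find(2) -> no change; set of 2 is {2}
Step 2: union(10, 3) -> merged; set of 10 now {3, 10}
Step 3: union(1, 3) -> merged; set of 1 now {1, 3, 10}
Step 4: union(0, 6) -> merged; set of 0 now {0, 6}
Step 5: find(1) -> no change; set of 1 is {1, 3, 10}
Step 6: find(1) -> no change; set of 1 is {1, 3, 10}
Step 7: find(11) -> no change; set of 11 is {11}
Step 8: union(7, 6) -> merged; set of 7 now {0, 6, 7}
Step 9: union(4, 0) -> merged; set of 4 now {0, 4, 6, 7}
Step 10: union(14, 0) -> merged; set of 14 now {0, 4, 6, 7, 14}
Step 11: union(2, 7) -> merged; set of 2 now {0, 2, 4, 6, 7, 14}
Step 12: union(11, 5) -> merged; set of 11 now {5, 11}
Step 13: union(1, 2) -> merged; set of 1 now {0, 1, 2, 3, 4, 6, 7, 10, 14}
Component of 3: {0, 1, 2, 3, 4, 6, 7, 10, 14}

Answer: 0, 1, 2, 3, 4, 6, 7, 10, 14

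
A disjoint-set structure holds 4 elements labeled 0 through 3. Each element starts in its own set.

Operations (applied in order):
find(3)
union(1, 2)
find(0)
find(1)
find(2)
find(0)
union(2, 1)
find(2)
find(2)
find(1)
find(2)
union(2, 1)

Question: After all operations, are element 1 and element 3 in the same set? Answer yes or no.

Step 1: find(3) -> no change; set of 3 is {3}
Step 2: union(1, 2) -> merged; set of 1 now {1, 2}
Step 3: find(0) -> no change; set of 0 is {0}
Step 4: find(1) -> no change; set of 1 is {1, 2}
Step 5: find(2) -> no change; set of 2 is {1, 2}
Step 6: find(0) -> no change; set of 0 is {0}
Step 7: union(2, 1) -> already same set; set of 2 now {1, 2}
Step 8: find(2) -> no change; set of 2 is {1, 2}
Step 9: find(2) -> no change; set of 2 is {1, 2}
Step 10: find(1) -> no change; set of 1 is {1, 2}
Step 11: find(2) -> no change; set of 2 is {1, 2}
Step 12: union(2, 1) -> already same set; set of 2 now {1, 2}
Set of 1: {1, 2}; 3 is not a member.

Answer: no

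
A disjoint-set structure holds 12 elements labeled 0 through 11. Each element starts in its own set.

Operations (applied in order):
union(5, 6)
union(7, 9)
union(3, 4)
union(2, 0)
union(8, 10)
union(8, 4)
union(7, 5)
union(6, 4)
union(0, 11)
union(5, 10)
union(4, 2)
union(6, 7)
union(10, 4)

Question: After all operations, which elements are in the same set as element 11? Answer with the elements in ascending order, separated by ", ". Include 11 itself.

Answer: 0, 2, 3, 4, 5, 6, 7, 8, 9, 10, 11

Derivation:
Step 1: union(5, 6) -> merged; set of 5 now {5, 6}
Step 2: union(7, 9) -> merged; set of 7 now {7, 9}
Step 3: union(3, 4) -> merged; set of 3 now {3, 4}
Step 4: union(2, 0) -> merged; set of 2 now {0, 2}
Step 5: union(8, 10) -> merged; set of 8 now {8, 10}
Step 6: union(8, 4) -> merged; set of 8 now {3, 4, 8, 10}
Step 7: union(7, 5) -> merged; set of 7 now {5, 6, 7, 9}
Step 8: union(6, 4) -> merged; set of 6 now {3, 4, 5, 6, 7, 8, 9, 10}
Step 9: union(0, 11) -> merged; set of 0 now {0, 2, 11}
Step 10: union(5, 10) -> already same set; set of 5 now {3, 4, 5, 6, 7, 8, 9, 10}
Step 11: union(4, 2) -> merged; set of 4 now {0, 2, 3, 4, 5, 6, 7, 8, 9, 10, 11}
Step 12: union(6, 7) -> already same set; set of 6 now {0, 2, 3, 4, 5, 6, 7, 8, 9, 10, 11}
Step 13: union(10, 4) -> already same set; set of 10 now {0, 2, 3, 4, 5, 6, 7, 8, 9, 10, 11}
Component of 11: {0, 2, 3, 4, 5, 6, 7, 8, 9, 10, 11}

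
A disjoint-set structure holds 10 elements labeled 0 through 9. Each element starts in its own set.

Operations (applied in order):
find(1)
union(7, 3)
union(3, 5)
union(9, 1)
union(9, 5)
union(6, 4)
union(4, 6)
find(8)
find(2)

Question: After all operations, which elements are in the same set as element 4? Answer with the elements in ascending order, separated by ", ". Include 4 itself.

Answer: 4, 6

Derivation:
Step 1: find(1) -> no change; set of 1 is {1}
Step 2: union(7, 3) -> merged; set of 7 now {3, 7}
Step 3: union(3, 5) -> merged; set of 3 now {3, 5, 7}
Step 4: union(9, 1) -> merged; set of 9 now {1, 9}
Step 5: union(9, 5) -> merged; set of 9 now {1, 3, 5, 7, 9}
Step 6: union(6, 4) -> merged; set of 6 now {4, 6}
Step 7: union(4, 6) -> already same set; set of 4 now {4, 6}
Step 8: find(8) -> no change; set of 8 is {8}
Step 9: find(2) -> no change; set of 2 is {2}
Component of 4: {4, 6}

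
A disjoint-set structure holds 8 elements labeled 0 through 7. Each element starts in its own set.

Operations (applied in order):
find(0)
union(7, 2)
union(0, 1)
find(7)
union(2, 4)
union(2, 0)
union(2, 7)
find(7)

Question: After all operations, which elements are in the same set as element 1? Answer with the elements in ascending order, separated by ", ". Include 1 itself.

Answer: 0, 1, 2, 4, 7

Derivation:
Step 1: find(0) -> no change; set of 0 is {0}
Step 2: union(7, 2) -> merged; set of 7 now {2, 7}
Step 3: union(0, 1) -> merged; set of 0 now {0, 1}
Step 4: find(7) -> no change; set of 7 is {2, 7}
Step 5: union(2, 4) -> merged; set of 2 now {2, 4, 7}
Step 6: union(2, 0) -> merged; set of 2 now {0, 1, 2, 4, 7}
Step 7: union(2, 7) -> already same set; set of 2 now {0, 1, 2, 4, 7}
Step 8: find(7) -> no change; set of 7 is {0, 1, 2, 4, 7}
Component of 1: {0, 1, 2, 4, 7}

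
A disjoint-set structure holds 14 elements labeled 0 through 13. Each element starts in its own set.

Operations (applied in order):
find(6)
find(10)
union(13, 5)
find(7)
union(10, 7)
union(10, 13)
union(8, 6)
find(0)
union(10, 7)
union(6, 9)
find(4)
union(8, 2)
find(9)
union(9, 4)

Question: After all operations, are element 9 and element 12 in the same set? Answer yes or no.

Answer: no

Derivation:
Step 1: find(6) -> no change; set of 6 is {6}
Step 2: find(10) -> no change; set of 10 is {10}
Step 3: union(13, 5) -> merged; set of 13 now {5, 13}
Step 4: find(7) -> no change; set of 7 is {7}
Step 5: union(10, 7) -> merged; set of 10 now {7, 10}
Step 6: union(10, 13) -> merged; set of 10 now {5, 7, 10, 13}
Step 7: union(8, 6) -> merged; set of 8 now {6, 8}
Step 8: find(0) -> no change; set of 0 is {0}
Step 9: union(10, 7) -> already same set; set of 10 now {5, 7, 10, 13}
Step 10: union(6, 9) -> merged; set of 6 now {6, 8, 9}
Step 11: find(4) -> no change; set of 4 is {4}
Step 12: union(8, 2) -> merged; set of 8 now {2, 6, 8, 9}
Step 13: find(9) -> no change; set of 9 is {2, 6, 8, 9}
Step 14: union(9, 4) -> merged; set of 9 now {2, 4, 6, 8, 9}
Set of 9: {2, 4, 6, 8, 9}; 12 is not a member.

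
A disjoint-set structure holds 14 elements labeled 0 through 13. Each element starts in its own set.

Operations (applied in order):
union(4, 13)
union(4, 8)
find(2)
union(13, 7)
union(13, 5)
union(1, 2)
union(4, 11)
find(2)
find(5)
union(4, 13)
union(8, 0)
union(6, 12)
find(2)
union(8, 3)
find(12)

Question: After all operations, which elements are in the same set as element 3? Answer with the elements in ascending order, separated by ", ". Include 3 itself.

Step 1: union(4, 13) -> merged; set of 4 now {4, 13}
Step 2: union(4, 8) -> merged; set of 4 now {4, 8, 13}
Step 3: find(2) -> no change; set of 2 is {2}
Step 4: union(13, 7) -> merged; set of 13 now {4, 7, 8, 13}
Step 5: union(13, 5) -> merged; set of 13 now {4, 5, 7, 8, 13}
Step 6: union(1, 2) -> merged; set of 1 now {1, 2}
Step 7: union(4, 11) -> merged; set of 4 now {4, 5, 7, 8, 11, 13}
Step 8: find(2) -> no change; set of 2 is {1, 2}
Step 9: find(5) -> no change; set of 5 is {4, 5, 7, 8, 11, 13}
Step 10: union(4, 13) -> already same set; set of 4 now {4, 5, 7, 8, 11, 13}
Step 11: union(8, 0) -> merged; set of 8 now {0, 4, 5, 7, 8, 11, 13}
Step 12: union(6, 12) -> merged; set of 6 now {6, 12}
Step 13: find(2) -> no change; set of 2 is {1, 2}
Step 14: union(8, 3) -> merged; set of 8 now {0, 3, 4, 5, 7, 8, 11, 13}
Step 15: find(12) -> no change; set of 12 is {6, 12}
Component of 3: {0, 3, 4, 5, 7, 8, 11, 13}

Answer: 0, 3, 4, 5, 7, 8, 11, 13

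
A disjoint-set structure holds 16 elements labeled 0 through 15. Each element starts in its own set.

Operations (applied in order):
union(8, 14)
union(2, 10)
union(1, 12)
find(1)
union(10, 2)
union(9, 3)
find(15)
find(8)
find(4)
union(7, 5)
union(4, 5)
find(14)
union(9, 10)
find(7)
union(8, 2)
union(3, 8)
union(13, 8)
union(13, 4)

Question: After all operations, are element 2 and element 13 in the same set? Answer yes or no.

Answer: yes

Derivation:
Step 1: union(8, 14) -> merged; set of 8 now {8, 14}
Step 2: union(2, 10) -> merged; set of 2 now {2, 10}
Step 3: union(1, 12) -> merged; set of 1 now {1, 12}
Step 4: find(1) -> no change; set of 1 is {1, 12}
Step 5: union(10, 2) -> already same set; set of 10 now {2, 10}
Step 6: union(9, 3) -> merged; set of 9 now {3, 9}
Step 7: find(15) -> no change; set of 15 is {15}
Step 8: find(8) -> no change; set of 8 is {8, 14}
Step 9: find(4) -> no change; set of 4 is {4}
Step 10: union(7, 5) -> merged; set of 7 now {5, 7}
Step 11: union(4, 5) -> merged; set of 4 now {4, 5, 7}
Step 12: find(14) -> no change; set of 14 is {8, 14}
Step 13: union(9, 10) -> merged; set of 9 now {2, 3, 9, 10}
Step 14: find(7) -> no change; set of 7 is {4, 5, 7}
Step 15: union(8, 2) -> merged; set of 8 now {2, 3, 8, 9, 10, 14}
Step 16: union(3, 8) -> already same set; set of 3 now {2, 3, 8, 9, 10, 14}
Step 17: union(13, 8) -> merged; set of 13 now {2, 3, 8, 9, 10, 13, 14}
Step 18: union(13, 4) -> merged; set of 13 now {2, 3, 4, 5, 7, 8, 9, 10, 13, 14}
Set of 2: {2, 3, 4, 5, 7, 8, 9, 10, 13, 14}; 13 is a member.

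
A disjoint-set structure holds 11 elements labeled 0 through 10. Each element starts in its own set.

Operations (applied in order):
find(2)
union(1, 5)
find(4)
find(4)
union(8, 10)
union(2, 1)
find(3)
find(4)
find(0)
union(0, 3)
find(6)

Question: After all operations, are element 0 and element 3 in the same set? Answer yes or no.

Step 1: find(2) -> no change; set of 2 is {2}
Step 2: union(1, 5) -> merged; set of 1 now {1, 5}
Step 3: find(4) -> no change; set of 4 is {4}
Step 4: find(4) -> no change; set of 4 is {4}
Step 5: union(8, 10) -> merged; set of 8 now {8, 10}
Step 6: union(2, 1) -> merged; set of 2 now {1, 2, 5}
Step 7: find(3) -> no change; set of 3 is {3}
Step 8: find(4) -> no change; set of 4 is {4}
Step 9: find(0) -> no change; set of 0 is {0}
Step 10: union(0, 3) -> merged; set of 0 now {0, 3}
Step 11: find(6) -> no change; set of 6 is {6}
Set of 0: {0, 3}; 3 is a member.

Answer: yes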